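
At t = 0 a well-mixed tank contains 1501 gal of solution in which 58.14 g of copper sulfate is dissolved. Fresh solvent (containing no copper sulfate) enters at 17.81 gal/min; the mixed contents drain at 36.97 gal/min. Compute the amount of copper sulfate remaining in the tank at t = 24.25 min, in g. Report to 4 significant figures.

28.45 g

Total volume: dV/dt = Q_in − Q_out = -19.1600 gal/min, so V(t) = 1501 − 19.1600 t and V(24.25) = 1036.37 gal.
Solute balance: dm/dt = 0 − Q_out C = −Q_out m/V(t).
dm/m = −Q_out dt/(V₀ − 19.1600 t); integrating gives ln(m/m₀) = −(Q_out/(Q_in−Q_out)) ln(V/V₀).
m = m₀ (V₀/V)^(Q_out/(Q_in−Q_out)) = 58.14 × (1501/1036.37)^(-1.92954) = 28.4497 g.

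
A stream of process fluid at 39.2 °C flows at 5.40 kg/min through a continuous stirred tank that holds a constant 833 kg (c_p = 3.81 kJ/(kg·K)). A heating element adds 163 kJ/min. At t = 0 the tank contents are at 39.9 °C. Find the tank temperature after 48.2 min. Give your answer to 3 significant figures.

First-law balance (no shaft work): M c_p dT/dt = ṁ c_p (T_in − T) + 163.
Rearrange: dT/dt = (T_ss − T)/τ with τ = M/ṁ = 154.26 min and T_ss = T_in + Q̇/(ṁ c_p) = 47.123 °C.
This is linear first-order; T(t) = T_ss + (T₀ − T_ss) e^(−t/τ).
T(48.2) = 47.123 + (-7.2226)·e^(−48.2/154.26) = 47.123 + (-7.2226)·0.73164 = 41.838 °C.

41.8 °C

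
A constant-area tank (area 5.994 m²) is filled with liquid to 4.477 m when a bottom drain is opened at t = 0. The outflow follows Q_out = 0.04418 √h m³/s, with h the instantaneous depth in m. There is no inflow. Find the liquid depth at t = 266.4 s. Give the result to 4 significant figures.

With no inflow, A dh/dt = −0.04418 √h.
Separate and integrate: 2(√h − √h₀) = −(0.04418/A) t.
√h = √4.477 − 0.04418·266.4/(2·5.994) = 2.11589 − 0.981778 = 1.13411.
h = 1.13411² = 1.28622 m.

1.286 m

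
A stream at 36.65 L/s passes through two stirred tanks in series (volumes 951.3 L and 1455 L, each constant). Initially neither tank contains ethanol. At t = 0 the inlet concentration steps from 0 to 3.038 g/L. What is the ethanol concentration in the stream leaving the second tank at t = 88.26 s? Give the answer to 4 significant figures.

Each tank obeys Vᵢ dCᵢ/dt = Q(Cᵢ₋₁ − Cᵢ), so τᵢ = Vᵢ/Q.
τ₁ = 951.3/36.65 = 25.9563 s; τ₂ = 1455/36.65 = 39.6999 s.
Tank 1: C₁ = C_in(1 − e^(−t/τ₁)). Tank 2 (τ₁ ≠ τ₂): C₂ = C_in[1 − (τ₁ e^(−t/τ₁) − τ₂ e^(−t/τ₂))/(τ₁ − τ₂)].
At t = 88.26: e^(−t/τ₁) = 0.0333624, e^(−t/τ₂) = 0.108264.
C₂ = 3.038·[1 − (25.9563·0.0333624 − 39.6999·0.108264)/(-13.7435)] = 3.038·0.750275 = 2.27933 g/L.

2.279 g/L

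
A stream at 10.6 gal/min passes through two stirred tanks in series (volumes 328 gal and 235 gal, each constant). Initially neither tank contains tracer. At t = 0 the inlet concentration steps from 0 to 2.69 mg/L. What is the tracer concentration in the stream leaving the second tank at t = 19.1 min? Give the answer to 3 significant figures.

Each tank obeys Vᵢ dCᵢ/dt = Q(Cᵢ₋₁ − Cᵢ), so τᵢ = Vᵢ/Q.
τ₁ = 328/10.6 = 30.943 min; τ₂ = 235/10.6 = 22.170 min.
Tank 1: C₁ = C_in(1 − e^(−t/τ₁)). Tank 2 (τ₁ ≠ τ₂): C₂ = C_in[1 − (τ₁ e^(−t/τ₁) − τ₂ e^(−t/τ₂))/(τ₁ − τ₂)].
At t = 19.1: e^(−t/τ₁) = 0.53942, e^(−t/τ₂) = 0.42251.
C₂ = 2.69·[1 − (30.943·0.53942 − 22.170·0.42251)/(8.7736)] = 2.69·0.16516 = 0.44429 mg/L.

0.444 mg/L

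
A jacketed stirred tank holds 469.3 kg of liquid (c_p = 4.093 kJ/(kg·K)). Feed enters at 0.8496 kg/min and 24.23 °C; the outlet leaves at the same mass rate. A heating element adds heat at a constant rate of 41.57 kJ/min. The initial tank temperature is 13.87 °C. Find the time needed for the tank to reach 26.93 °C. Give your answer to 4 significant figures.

First-law balance (no shaft work): M c_p dT/dt = ṁ c_p (T_in − T) + 41.57.
τ = M/ṁ = 552.378 min; T_ss = T_in + Q̇/(ṁ c_p) = 36.1843 °C.
T(t) = T_ss + (T₀ − T_ss) e^(−t/τ). Set T = 26.93:
e^(−t/τ) = (26.93 − 36.1843)/(13.87 − 36.1843) = 0.414725
t = −552.378 · ln(0.414725) = 486.170 min.

486.2 min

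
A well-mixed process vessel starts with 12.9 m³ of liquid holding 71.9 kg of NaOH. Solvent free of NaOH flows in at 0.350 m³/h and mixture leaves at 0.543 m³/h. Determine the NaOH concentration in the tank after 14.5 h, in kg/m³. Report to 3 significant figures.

3.58 kg/m³

Let m(t) be the amount of NaOH. Volume: V(t) = V₀ + (Q_in − Q_out) t = 12.9 − 0.19300 t; V(14.5) = 10.101 m³.
Species balance (pure solvent in): dm/dt = −Q_out · m/V(t).
dm/m = −Q_out dt/(V₀ − 0.19300 t); integrating gives ln(m/m₀) = −(Q_out/(Q_in−Q_out)) ln(V/V₀).
m = m₀ (V₀/V)^(Q_out/(Q_in−Q_out)) = 71.9 × (12.9/10.101)^(-2.8135) = 36.135 kg.
C = m/V = 36.135/10.101 = 3.5772 kg/m³.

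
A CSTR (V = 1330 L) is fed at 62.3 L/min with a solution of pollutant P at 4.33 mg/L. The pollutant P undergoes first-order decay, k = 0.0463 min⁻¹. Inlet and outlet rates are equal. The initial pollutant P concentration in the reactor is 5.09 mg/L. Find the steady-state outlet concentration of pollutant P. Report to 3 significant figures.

2.18 mg/L

Species balance: V dC/dt = Q C_in − Q C − k V C.
At steady state: 0 = Q C_in − (Q + kV) C_ss, so C_ss = Q C_in/(Q + kV).
C_ss = 62.3·4.33/(62.3 + 0.0463·1330) = 269.76/123.88 = 2.1776 mg/L.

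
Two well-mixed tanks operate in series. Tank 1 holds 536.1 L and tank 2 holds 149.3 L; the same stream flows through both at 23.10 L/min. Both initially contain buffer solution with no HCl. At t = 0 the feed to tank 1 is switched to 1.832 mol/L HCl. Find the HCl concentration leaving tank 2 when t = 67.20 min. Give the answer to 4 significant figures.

1.692 mol/L

Each tank obeys Vᵢ dCᵢ/dt = Q(Cᵢ₋₁ − Cᵢ), so τᵢ = Vᵢ/Q.
τ₁ = 536.1/23.10 = 23.2078 min; τ₂ = 149.3/23.10 = 6.46320 min.
Tank 1: C₁ = C_in(1 − e^(−t/τ₁)). Tank 2 (τ₁ ≠ τ₂): C₂ = C_in[1 − (τ₁ e^(−t/τ₁) − τ₂ e^(−t/τ₂))/(τ₁ − τ₂)].
At t = 67.20: e^(−t/τ₁) = 0.0552670, e^(−t/τ₂) = 3.05141e-05.
C₂ = 1.832·[1 − (23.2078·0.0552670 − 6.46320·3.05141e-05)/(16.7446)] = 1.832·0.923412 = 1.69169 mol/L.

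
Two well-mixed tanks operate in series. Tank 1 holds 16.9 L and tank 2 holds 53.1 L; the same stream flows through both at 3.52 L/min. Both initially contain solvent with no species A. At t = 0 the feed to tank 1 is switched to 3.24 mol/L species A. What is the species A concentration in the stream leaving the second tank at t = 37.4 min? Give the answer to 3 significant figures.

Time constants: τᵢ = Vᵢ/Q for each well-mixed tank.
τ₁ = 16.9/3.52 = 4.8011 min; τ₂ = 53.1/3.52 = 15.085 min.
Tank 1: C₁ = C_in(1 − e^(−t/τ₁)). Tank 2 (τ₁ ≠ τ₂): C₂ = C_in[1 − (τ₁ e^(−t/τ₁) − τ₂ e^(−t/τ₂))/(τ₁ − τ₂)].
At t = 37.4: e^(−t/τ₁) = 0.00041393, e^(−t/τ₂) = 0.083806.
C₂ = 3.24·[1 − (4.8011·0.00041393 − 15.085·0.083806)/(-10.284)] = 3.24·0.87726 = 2.8423 mol/L.

2.84 mol/L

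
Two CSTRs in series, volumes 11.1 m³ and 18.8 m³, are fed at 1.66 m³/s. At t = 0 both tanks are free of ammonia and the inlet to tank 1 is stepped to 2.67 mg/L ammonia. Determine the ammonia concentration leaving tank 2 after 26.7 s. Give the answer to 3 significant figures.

2.12 mg/L

Species balance on tank i: dCᵢ/dt = (Cᵢ₋₁ − Cᵢ)/τᵢ with τᵢ = Vᵢ/Q.
τ₁ = 11.1/1.66 = 6.6867 s; τ₂ = 18.8/1.66 = 11.325 s.
Tank 1: C₁ = C_in(1 − e^(−t/τ₁)). Tank 2 (τ₁ ≠ τ₂): C₂ = C_in[1 − (τ₁ e^(−t/τ₁) − τ₂ e^(−t/τ₂))/(τ₁ − τ₂)].
At t = 26.7: e^(−t/τ₁) = 0.018445, e^(−t/τ₂) = 0.094652.
C₂ = 2.67·[1 − (6.6867·0.018445 − 11.325·0.094652)/(-4.6386)] = 2.67·0.79549 = 2.1240 mg/L.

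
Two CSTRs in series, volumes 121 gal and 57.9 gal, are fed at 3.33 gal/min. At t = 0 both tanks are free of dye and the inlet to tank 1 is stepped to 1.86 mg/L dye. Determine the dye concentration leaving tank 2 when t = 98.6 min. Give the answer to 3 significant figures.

Species balance on tank i: dCᵢ/dt = (Cᵢ₋₁ − Cᵢ)/τᵢ with τᵢ = Vᵢ/Q.
τ₁ = 121/3.33 = 36.336 min; τ₂ = 57.9/3.33 = 17.387 min.
Tank 1: C₁ = C_in(1 − e^(−t/τ₁)). Tank 2 (τ₁ ≠ τ₂): C₂ = C_in[1 − (τ₁ e^(−t/τ₁) − τ₂ e^(−t/τ₂))/(τ₁ − τ₂)].
At t = 98.6: e^(−t/τ₁) = 0.066302, e^(−t/τ₂) = 0.0034452.
C₂ = 1.86·[1 − (36.336·0.066302 − 17.387·0.0034452)/(18.949)] = 1.86·0.87602 = 1.6294 mg/L.

1.63 mg/L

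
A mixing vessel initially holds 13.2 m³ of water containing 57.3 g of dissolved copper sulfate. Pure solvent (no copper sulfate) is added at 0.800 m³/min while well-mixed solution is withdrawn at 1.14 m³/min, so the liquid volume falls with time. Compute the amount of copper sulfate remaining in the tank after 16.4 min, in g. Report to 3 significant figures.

Let m(t) be the amount of copper sulfate. Volume: V(t) = V₀ + (Q_in − Q_out) t = 13.2 − 0.34000 t; V(16.4) = 7.6240 m³.
Solute balance: dm/dt = 0 − Q_out C = −Q_out m/V(t).
dm/m = −Q_out dt/(V₀ − 0.34000 t); integrating gives ln(m/m₀) = −(Q_out/(Q_in−Q_out)) ln(V/V₀).
m = m₀ (V₀/V)^(Q_out/(Q_in−Q_out)) = 57.3 × (13.2/7.6240)^(-3.3529) = 9.0959 g.

9.10 g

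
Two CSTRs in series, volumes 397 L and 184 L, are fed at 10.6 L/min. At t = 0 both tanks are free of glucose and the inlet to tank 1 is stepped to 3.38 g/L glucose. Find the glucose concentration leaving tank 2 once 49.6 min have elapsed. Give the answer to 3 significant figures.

Each tank obeys Vᵢ dCᵢ/dt = Q(Cᵢ₋₁ − Cᵢ), so τᵢ = Vᵢ/Q.
τ₁ = 397/10.6 = 37.453 min; τ₂ = 184/10.6 = 17.358 min.
Tank 1: C₁ = C_in(1 − e^(−t/τ₁)). Tank 2 (τ₁ ≠ τ₂): C₂ = C_in[1 − (τ₁ e^(−t/τ₁) − τ₂ e^(−t/τ₂))/(τ₁ − τ₂)].
At t = 49.6: e^(−t/τ₁) = 0.26598, e^(−t/τ₂) = 0.057418.
C₂ = 3.38·[1 − (37.453·0.26598 − 17.358·0.057418)/(20.094)] = 3.38·0.55385 = 1.8720 g/L.

1.87 g/L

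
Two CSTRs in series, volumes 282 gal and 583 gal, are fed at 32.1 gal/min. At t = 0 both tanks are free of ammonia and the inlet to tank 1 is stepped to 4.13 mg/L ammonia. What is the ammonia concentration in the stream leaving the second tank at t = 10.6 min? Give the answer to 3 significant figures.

0.825 mg/L

Each tank obeys Vᵢ dCᵢ/dt = Q(Cᵢ₋₁ − Cᵢ), so τᵢ = Vᵢ/Q.
τ₁ = 282/32.1 = 8.7850 min; τ₂ = 583/32.1 = 18.162 min.
Tank 1: C₁ = C_in(1 − e^(−t/τ₁)). Tank 2 (τ₁ ≠ τ₂): C₂ = C_in[1 − (τ₁ e^(−t/τ₁) − τ₂ e^(−t/τ₂))/(τ₁ − τ₂)].
At t = 10.6: e^(−t/τ₁) = 0.29921, e^(−t/τ₂) = 0.55787.
C₂ = 4.13·[1 − (8.7850·0.29921 − 18.162·0.55787)/(-9.3769)] = 4.13·0.19981 = 0.82521 mg/L.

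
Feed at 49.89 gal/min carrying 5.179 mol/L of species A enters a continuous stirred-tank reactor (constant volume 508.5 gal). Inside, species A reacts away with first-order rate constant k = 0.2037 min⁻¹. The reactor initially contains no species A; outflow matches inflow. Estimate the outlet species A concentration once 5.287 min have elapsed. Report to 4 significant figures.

1.342 mol/L

V dC/dt = Q(C_in − C) − k V C.
This is linear with rate a = Q/V + k = 0.301812 min⁻¹.
C_ss = Q C_in/(Q + kV) = 1.68357 mol/L; C(t) = C_ss + (C₀ − C_ss) e^(−a t).
C(5.287) = 1.68357 + (-1.68357)·e^(−0.301812·5.287) = 1.68357 + (-1.68357)·0.202770 = 1.34219 mol/L.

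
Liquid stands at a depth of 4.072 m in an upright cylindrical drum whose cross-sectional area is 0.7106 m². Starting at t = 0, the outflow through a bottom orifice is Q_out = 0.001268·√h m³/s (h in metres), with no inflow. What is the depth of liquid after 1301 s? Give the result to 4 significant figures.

Volume balance on the tank: A dh/dt = −0.001268 √h.
Separate and integrate: 2(√h − √h₀) = −(0.001268/A) t.
√h = √4.072 − 0.001268·1301/(2·0.7106) = 2.01792 − 1.16076 = 0.857163.
h = 0.857163² = 0.734728 m.

0.7347 m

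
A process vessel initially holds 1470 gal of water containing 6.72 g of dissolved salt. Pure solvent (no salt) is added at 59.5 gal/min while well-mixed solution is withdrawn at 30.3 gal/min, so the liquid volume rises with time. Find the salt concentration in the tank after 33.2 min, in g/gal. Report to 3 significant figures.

0.00163 g/gal

Let m(t) be the amount of salt. Volume: V(t) = V₀ + (Q_in − Q_out) t = 1470 + 29.200 t; V(33.2) = 2439.4 gal.
No salt enters, so dm/dt = −Q_out · (m/V).
Separate: dm/m = −Q_out dt/V(t) ⇒ ln(m/m₀) = −(Q_out/(Q_in−Q_out)) ln(V/V₀).
m = m₀ (V₀/V)^(Q_out/(Q_in−Q_out)) = 6.72 × (1470/2439.4)^(1.0377) = 3.9729 g.
C = m/V = 3.9729/2439.4 = 0.0016286 g/gal.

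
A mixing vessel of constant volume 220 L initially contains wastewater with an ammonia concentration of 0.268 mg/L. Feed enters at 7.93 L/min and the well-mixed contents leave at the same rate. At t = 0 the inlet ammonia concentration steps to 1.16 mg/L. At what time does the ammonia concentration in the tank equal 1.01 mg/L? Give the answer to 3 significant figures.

Species balance: V dC/dt = Q(C_in − C) ⇒ τ = V/Q = 27.743 min.
C(t) = C_in + (C₀ − C_in) e^(−t/τ). Set C = 1.01 and solve for t:
e^(−t/τ) = (C − C_in)/(C₀ − C_in) = (1.01 − 1.16)/(0.268 − 1.16) = 0.16816
t = −τ ln(…) = 27.743 × 1.7828 = 49.461 min.

49.5 min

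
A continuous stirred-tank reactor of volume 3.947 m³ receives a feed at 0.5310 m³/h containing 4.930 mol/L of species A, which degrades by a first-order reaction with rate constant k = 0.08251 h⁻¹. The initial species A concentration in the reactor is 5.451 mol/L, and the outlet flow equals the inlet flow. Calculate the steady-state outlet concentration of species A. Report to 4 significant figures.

Accumulation = in − out − consumed: V dC/dt = Q C_in − Q C − k V C.
Steady state (dC/dt = 0): C_ss = Q C_in/(Q + kV) = C_in/(1 + kV/Q).
C_ss = 0.5310·4.930/(0.5310 + 0.08251·3.947) = 2.61783/0.856667 = 3.05583 mol/L.

3.056 mol/L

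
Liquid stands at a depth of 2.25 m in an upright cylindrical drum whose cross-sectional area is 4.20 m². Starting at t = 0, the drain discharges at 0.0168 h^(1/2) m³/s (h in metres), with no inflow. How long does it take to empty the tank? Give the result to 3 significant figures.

A dh/dt = −Q_out = −0.0168 √h.
∫ h^(−1/2) dh = −(0.0168/A) ∫ dt, giving 2√h = 2√h₀ − (0.0168/A) t.
Set h = 0: 2√h₀ = (0.0168/A) t_empty ⇒ t_empty = 2A√h₀/0.0168.
t_empty = 2·4.20·√2.25/0.0168 = 8.4000·1.5000/0.0168 = 750.00 s.

750 s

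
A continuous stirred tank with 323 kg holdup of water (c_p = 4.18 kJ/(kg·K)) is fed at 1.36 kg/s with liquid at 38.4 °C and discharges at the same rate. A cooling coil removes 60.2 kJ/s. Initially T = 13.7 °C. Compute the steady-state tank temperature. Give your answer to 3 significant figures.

Heat balance on the well-mixed liquid: M c_p dT/dt = ṁ c_p (T_in − T) − 60.2.
At steady state dT/dt = 0 ⇒ T_ss = T_in − Q̇/(ṁ c_p) = 38.4 − 60.2/(1.36·4.18) = 27.810 °C.

27.8 °C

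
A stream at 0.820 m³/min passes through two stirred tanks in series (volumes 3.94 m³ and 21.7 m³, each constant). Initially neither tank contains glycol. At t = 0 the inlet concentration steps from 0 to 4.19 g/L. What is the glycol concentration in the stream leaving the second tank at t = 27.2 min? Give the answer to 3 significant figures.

Species balance on tank i: dCᵢ/dt = (Cᵢ₋₁ − Cᵢ)/τᵢ with τᵢ = Vᵢ/Q.
τ₁ = 3.94/0.820 = 4.8049 min; τ₂ = 21.7/0.820 = 26.463 min.
Tank 1: C₁ = C_in(1 − e^(−t/τ₁)). Tank 2 (τ₁ ≠ τ₂): C₂ = C_in[1 − (τ₁ e^(−t/τ₁) − τ₂ e^(−t/τ₂))/(τ₁ − τ₂)].
At t = 27.2: e^(−t/τ₁) = 0.0034793, e^(−t/τ₂) = 0.35778.
C₂ = 4.19·[1 − (4.8049·0.0034793 − 26.463·0.35778)/(-21.659)] = 4.19·0.56362 = 2.3616 g/L.

2.36 g/L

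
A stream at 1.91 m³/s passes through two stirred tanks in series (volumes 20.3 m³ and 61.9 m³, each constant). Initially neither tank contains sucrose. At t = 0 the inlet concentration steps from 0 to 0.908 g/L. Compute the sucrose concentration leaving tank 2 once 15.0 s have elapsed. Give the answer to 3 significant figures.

Time constants: τᵢ = Vᵢ/Q for each well-mixed tank.
τ₁ = 20.3/1.91 = 10.628 s; τ₂ = 61.9/1.91 = 32.408 s.
Solving the cascade with C₁(0)=C₂(0)=0 gives C₂(t) = C_in[1 − (τ₁ e^(−t/τ₁) − τ₂ e^(−t/τ₂))/(τ₁ − τ₂)].
At t = 15.0: e^(−t/τ₁) = 0.24382, e^(−t/τ₂) = 0.62949.
C₂ = 0.908·[1 − (10.628·0.24382 − 32.408·0.62949)/(-21.780)] = 0.908·0.18231 = 0.16554 g/L.

0.166 g/L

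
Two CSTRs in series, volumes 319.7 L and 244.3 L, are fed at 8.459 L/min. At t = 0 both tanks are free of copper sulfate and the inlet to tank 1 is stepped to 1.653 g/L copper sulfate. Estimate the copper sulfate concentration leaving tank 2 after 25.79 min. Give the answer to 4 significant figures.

0.3035 g/L

Time constants: τᵢ = Vᵢ/Q for each well-mixed tank.
τ₁ = 319.7/8.459 = 37.7941 min; τ₂ = 244.3/8.459 = 28.8805 min.
Solving the cascade with C₁(0)=C₂(0)=0 gives C₂(t) = C_in[1 − (τ₁ e^(−t/τ₁) − τ₂ e^(−t/τ₂))/(τ₁ − τ₂)].
At t = 25.79: e^(−t/τ₁) = 0.505412, e^(−t/τ₂) = 0.409429.
C₂ = 1.653·[1 − (37.7941·0.505412 − 28.8805·0.409429)/(8.91358)] = 1.653·0.183601 = 0.303493 g/L.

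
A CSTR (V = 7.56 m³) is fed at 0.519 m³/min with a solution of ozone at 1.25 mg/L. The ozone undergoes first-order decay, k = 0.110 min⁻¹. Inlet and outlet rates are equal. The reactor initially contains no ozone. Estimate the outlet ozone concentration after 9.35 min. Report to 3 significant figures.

0.390 mg/L

Accumulation = in − out − consumed: V dC/dt = Q C_in − Q C − k V C.
dC/dt = (Q/V) C_in − (Q/V + k) C; effective rate a = Q/V + k = 0.068651 + 0.110 = 0.17865 min⁻¹.
C_ss = Q C_in/(Q + kV) = 0.48034 mg/L; C(t) = C_ss + (C₀ − C_ss) e^(−a t).
C(9.35) = 0.48034 + (-0.48034)·e^(−0.17865·9.35) = 0.48034 + (-0.48034)·0.18817 = 0.38995 mg/L.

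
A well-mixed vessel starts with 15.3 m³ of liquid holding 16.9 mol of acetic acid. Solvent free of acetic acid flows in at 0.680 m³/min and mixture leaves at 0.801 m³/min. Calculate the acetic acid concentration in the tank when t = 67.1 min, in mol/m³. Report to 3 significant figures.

0.0157 mol/m³

Let m(t) be the amount of acetic acid. Volume: V(t) = V₀ + (Q_in − Q_out) t = 15.3 − 0.12100 t; V(67.1) = 7.1809 m³.
No acetic acid enters, so dm/dt = −Q_out · (m/V).
dm/m = −Q_out dt/(V₀ − 0.12100 t); integrating gives ln(m/m₀) = −(Q_out/(Q_in−Q_out)) ln(V/V₀).
m = m₀ (V₀/V)^(Q_out/(Q_in−Q_out)) = 16.9 × (15.3/7.1809)^(-6.6198) = 0.11303 mol.
C = m/V = 0.11303/7.1809 = 0.015740 mol/m³.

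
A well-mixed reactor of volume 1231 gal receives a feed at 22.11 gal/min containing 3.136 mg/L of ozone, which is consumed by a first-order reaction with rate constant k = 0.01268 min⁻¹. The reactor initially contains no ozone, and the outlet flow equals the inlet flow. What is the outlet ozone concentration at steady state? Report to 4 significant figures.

1.838 mg/L

V dC/dt = Q(C_in − C) − k V C.
Steady state (dC/dt = 0): C_ss = Q C_in/(Q + kV) = C_in/(1 + kV/Q).
C_ss = 22.11·3.136/(22.11 + 0.01268·1231) = 69.3370/37.7191 = 1.83825 mg/L.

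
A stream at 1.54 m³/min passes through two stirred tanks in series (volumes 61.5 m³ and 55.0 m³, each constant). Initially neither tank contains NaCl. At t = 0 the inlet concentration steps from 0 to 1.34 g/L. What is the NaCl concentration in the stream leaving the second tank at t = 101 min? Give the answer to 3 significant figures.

1.00 g/L

Time constants: τᵢ = Vᵢ/Q for each well-mixed tank.
τ₁ = 61.5/1.54 = 39.935 min; τ₂ = 55.0/1.54 = 35.714 min.
Tank 1: C₁ = C_in(1 − e^(−t/τ₁)). Tank 2 (τ₁ ≠ τ₂): C₂ = C_in[1 − (τ₁ e^(−t/τ₁) − τ₂ e^(−t/τ₂))/(τ₁ − τ₂)].
At t = 101: e^(−t/τ₁) = 0.079730, e^(−t/τ₂) = 0.059131.
C₂ = 1.34·[1 − (39.935·0.079730 − 35.714·0.059131)/(4.2208)] = 1.34·0.74597 = 0.99960 g/L.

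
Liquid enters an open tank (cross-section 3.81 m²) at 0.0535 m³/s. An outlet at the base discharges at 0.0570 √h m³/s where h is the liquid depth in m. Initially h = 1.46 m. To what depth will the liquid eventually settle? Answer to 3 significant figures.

Level balance: A dh/dt = 0.0535 − 0.0570 √h. Setting dh/dt = 0:
Q_in = 0.0570 √h_ss ⇒ √h_ss = 0.0535/0.0570 = 0.93860.
h_ss = 0.93860² = 0.88096 m. (Since h₀ = 1.46 m > h_ss, the level will fall toward this value.)

0.881 m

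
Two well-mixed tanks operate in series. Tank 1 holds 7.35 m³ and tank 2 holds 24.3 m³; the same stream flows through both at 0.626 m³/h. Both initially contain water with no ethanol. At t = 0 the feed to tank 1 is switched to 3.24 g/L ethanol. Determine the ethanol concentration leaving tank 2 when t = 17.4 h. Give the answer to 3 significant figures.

Each tank obeys Vᵢ dCᵢ/dt = Q(Cᵢ₋₁ − Cᵢ), so τᵢ = Vᵢ/Q.
τ₁ = 7.35/0.626 = 11.741 h; τ₂ = 24.3/0.626 = 38.818 h.
Solving the cascade with C₁(0)=C₂(0)=0 gives C₂(t) = C_in[1 − (τ₁ e^(−t/τ₁) − τ₂ e^(−t/τ₂))/(τ₁ − τ₂)].
At t = 17.4: e^(−t/τ₁) = 0.22719, e^(−t/τ₂) = 0.63875.
C₂ = 3.24·[1 − (11.741·0.22719 − 38.818·0.63875)/(-27.077)] = 3.24·0.18279 = 0.59224 g/L.

0.592 g/L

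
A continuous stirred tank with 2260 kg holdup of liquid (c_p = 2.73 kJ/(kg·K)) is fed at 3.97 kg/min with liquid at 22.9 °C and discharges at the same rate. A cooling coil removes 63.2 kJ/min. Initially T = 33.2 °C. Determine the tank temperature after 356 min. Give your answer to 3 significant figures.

25.7 °C

M c_p dT/dt = ṁ c_p (T_in − T) − Q̇.
Rearrange: dT/dt = (T_ss − T)/τ with τ = M/ṁ = 569.27 min and T_ss = T_in − Q̇/(ṁ c_p) = 17.069 °C.
T approaches T_ss exponentially: T(t) = T_ss + (T₀ − T_ss) e^(−t/τ).
T(356) = 17.069 + (16.131)·e^(−356/569.27) = 17.069 + (16.131)·0.53507 = 25.700 °C.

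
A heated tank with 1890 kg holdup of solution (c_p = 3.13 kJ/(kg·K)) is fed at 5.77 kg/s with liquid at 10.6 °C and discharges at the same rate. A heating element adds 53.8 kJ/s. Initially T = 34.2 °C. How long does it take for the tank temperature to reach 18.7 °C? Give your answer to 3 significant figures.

456 s

Heat balance on the well-mixed liquid: M c_p dT/dt = ṁ c_p (T_in − T) + 53.8.
τ = M/ṁ = 327.56 s; T_ss = T_in + Q̇/(ṁ c_p) = 13.579 °C.
T(t) = T_ss + (T₀ − T_ss) e^(−t/τ). Set T = 18.7:
e^(−t/τ) = (18.7 − 13.579)/(34.2 − 13.579) = 0.24834
t = −327.56 · ln(0.24834) = 456.27 s.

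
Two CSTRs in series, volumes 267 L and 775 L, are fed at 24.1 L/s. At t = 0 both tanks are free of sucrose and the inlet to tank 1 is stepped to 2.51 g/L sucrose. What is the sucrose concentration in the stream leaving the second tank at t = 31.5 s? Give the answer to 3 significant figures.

Each tank obeys Vᵢ dCᵢ/dt = Q(Cᵢ₋₁ − Cᵢ), so τᵢ = Vᵢ/Q.
τ₁ = 267/24.1 = 11.079 s; τ₂ = 775/24.1 = 32.158 s.
Tank 1: C₁ = C_in(1 − e^(−t/τ₁)). Tank 2 (τ₁ ≠ τ₂): C₂ = C_in[1 − (τ₁ e^(−t/τ₁) − τ₂ e^(−t/τ₂))/(τ₁ − τ₂)].
At t = 31.5: e^(−t/τ₁) = 0.058236, e^(−t/τ₂) = 0.37548.
C₂ = 2.51·[1 − (11.079·0.058236 − 32.158·0.37548)/(-21.079)] = 2.51·0.45778 = 1.1490 g/L.

1.15 g/L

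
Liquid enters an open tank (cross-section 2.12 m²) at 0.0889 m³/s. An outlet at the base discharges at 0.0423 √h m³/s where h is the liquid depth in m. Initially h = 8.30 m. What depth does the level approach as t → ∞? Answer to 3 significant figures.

4.42 m

Mass balance (ρ constant): A dh/dt = Q_in − 0.0423 √h. At steady state dh/dt = 0:
Q_in = 0.0423 √h_ss ⇒ √h_ss = 0.0889/0.0423 = 2.1017.
h_ss = 2.1017² = 4.4170 m. (Since h₀ = 8.30 m > h_ss, the level will fall toward this value.)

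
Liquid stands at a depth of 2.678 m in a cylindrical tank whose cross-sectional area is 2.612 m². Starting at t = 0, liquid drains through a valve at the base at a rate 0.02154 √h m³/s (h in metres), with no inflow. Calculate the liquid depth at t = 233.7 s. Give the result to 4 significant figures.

0.4527 m

With no inflow, A dh/dt = −0.02154 √h.
∫ h^(−1/2) dh = −(0.02154/A) ∫ dt, giving 2√h = 2√h₀ − (0.02154/A) t.
√h = √2.678 − 0.02154·233.7/(2·2.612) = 1.63646 − 0.963610 = 0.672850.
h = 0.672850² = 0.452727 m.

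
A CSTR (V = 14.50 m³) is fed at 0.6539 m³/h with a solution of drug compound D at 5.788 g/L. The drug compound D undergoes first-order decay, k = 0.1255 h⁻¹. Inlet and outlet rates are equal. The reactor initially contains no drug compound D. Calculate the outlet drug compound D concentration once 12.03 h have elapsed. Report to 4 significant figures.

1.334 g/L

Species balance: V dC/dt = Q C_in − Q C − k V C.
This is linear with rate a = Q/V + k = 0.170597 h⁻¹.
C_ss = Q C_in/(Q + kV) = 1.53004 g/L; C(t) = C_ss + (C₀ − C_ss) e^(−a t).
C(12.03) = 1.53004 + (-1.53004)·e^(−0.170597·12.03) = 1.53004 + (-1.53004)·0.128442 = 1.33351 g/L.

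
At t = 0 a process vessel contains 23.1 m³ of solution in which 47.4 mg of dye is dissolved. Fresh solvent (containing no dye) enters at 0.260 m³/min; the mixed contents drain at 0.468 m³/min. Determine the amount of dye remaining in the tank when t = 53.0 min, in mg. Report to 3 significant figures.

Total volume: dV/dt = Q_in − Q_out = -0.20800 m³/min, so V(t) = 23.1 − 0.20800 t and V(53.0) = 12.076 m³.
Solute balance: dm/dt = 0 − Q_out C = −Q_out m/V(t).
dm/m = −Q_out dt/(V₀ − 0.20800 t); integrating gives ln(m/m₀) = −(Q_out/(Q_in−Q_out)) ln(V/V₀).
m = m₀ (V₀/V)^(Q_out/(Q_in−Q_out)) = 47.4 × (23.1/12.076)^(-2.2500) = 11.015 mg.

11.0 mg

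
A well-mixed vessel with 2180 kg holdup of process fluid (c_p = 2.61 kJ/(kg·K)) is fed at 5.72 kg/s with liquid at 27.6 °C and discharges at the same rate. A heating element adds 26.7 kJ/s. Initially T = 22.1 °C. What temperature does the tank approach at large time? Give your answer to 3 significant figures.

29.4 °C

M c_p dT/dt = ṁ c_p (T_in − T) + Q̇.
At steady state dT/dt = 0 ⇒ T_ss = T_in + Q̇/(ṁ c_p) = 27.6 + 26.7/(5.72·2.61) = 29.388 °C.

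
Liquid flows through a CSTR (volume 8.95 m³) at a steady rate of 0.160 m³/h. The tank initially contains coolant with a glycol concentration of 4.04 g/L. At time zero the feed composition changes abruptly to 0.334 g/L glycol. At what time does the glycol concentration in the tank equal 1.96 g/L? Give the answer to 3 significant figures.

Species balance on the tank: V dC/dt = Q(C_in − C), so τ = V/Q = 55.937 h.
C(t) = C_in + (C₀ − C_in) e^(−t/τ). Set C = 1.96 and solve for t:
e^(−t/τ) = (C − C_in)/(C₀ − C_in) = (1.96 − 0.334)/(4.04 − 0.334) = 0.43875
t = −τ ln(…) = 55.937 × 0.82383 = 46.083 h.

46.1 h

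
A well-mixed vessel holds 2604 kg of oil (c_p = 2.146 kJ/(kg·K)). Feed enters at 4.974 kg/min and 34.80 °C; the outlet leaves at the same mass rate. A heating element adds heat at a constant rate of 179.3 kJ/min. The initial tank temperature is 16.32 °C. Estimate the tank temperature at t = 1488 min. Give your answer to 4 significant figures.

49.54 °C

M c_p dT/dt = ṁ c_p (T_in − T) + Q̇.
τ = M/ṁ = 523.522 min; T_ss = T_in + Q̇/(ṁ c_p) = 34.80 + 179.3/(4.974·2.146) = 51.5975 °C.
T approaches T_ss exponentially: T(t) = T_ss + (T₀ − T_ss) e^(−t/τ).
T(1488) = 51.5975 + (-35.2775)·e^(−1488/523.522) = 51.5975 + (-35.2775)·0.0582923 = 49.5411 °C.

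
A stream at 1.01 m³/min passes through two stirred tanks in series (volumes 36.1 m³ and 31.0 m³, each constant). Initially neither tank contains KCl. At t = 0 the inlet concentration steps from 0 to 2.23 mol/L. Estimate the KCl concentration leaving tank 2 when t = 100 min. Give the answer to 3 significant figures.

1.79 mol/L

Time constants: τᵢ = Vᵢ/Q for each well-mixed tank.
τ₁ = 36.1/1.01 = 35.743 min; τ₂ = 31.0/1.01 = 30.693 min.
Tank 1: C₁ = C_in(1 − e^(−t/τ₁)). Tank 2 (τ₁ ≠ τ₂): C₂ = C_in[1 − (τ₁ e^(−t/τ₁) − τ₂ e^(−t/τ₂))/(τ₁ − τ₂)].
At t = 100: e^(−t/τ₁) = 0.060945, e^(−t/τ₂) = 0.038463.
C₂ = 2.23·[1 − (35.743·0.060945 − 30.693·0.038463)/(5.0495)] = 2.23·0.80240 = 1.7893 mol/L.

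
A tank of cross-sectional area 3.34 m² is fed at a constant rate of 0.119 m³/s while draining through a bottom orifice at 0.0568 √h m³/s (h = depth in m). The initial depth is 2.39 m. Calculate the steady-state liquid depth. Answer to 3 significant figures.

Level balance: A dh/dt = 0.119 − 0.0568 √h. Setting dh/dt = 0:
Q_in = 0.0568 √h_ss ⇒ √h_ss = 0.119/0.0568 = 2.0951.
h_ss = 2.0951² = 4.3893 m. (Since h₀ = 2.39 m < h_ss, the level will rise toward this value.)

4.39 m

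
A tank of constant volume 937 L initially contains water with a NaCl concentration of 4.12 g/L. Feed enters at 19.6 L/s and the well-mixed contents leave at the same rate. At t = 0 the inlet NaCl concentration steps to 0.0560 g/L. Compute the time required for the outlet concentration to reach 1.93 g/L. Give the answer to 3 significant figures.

Species balance: V dC/dt = Q(C_in − C) ⇒ τ = V/Q = 47.806 s.
C(t) = C_in + (C₀ − C_in) e^(−t/τ). Set C = 1.93 and solve for t:
e^(−t/τ) = (C − C_in)/(C₀ − C_in) = (1.93 − 0.0560)/(4.12 − 0.0560) = 0.46112
t = −τ ln(…) = 47.806 × 0.77409 = 37.006 s.

37.0 s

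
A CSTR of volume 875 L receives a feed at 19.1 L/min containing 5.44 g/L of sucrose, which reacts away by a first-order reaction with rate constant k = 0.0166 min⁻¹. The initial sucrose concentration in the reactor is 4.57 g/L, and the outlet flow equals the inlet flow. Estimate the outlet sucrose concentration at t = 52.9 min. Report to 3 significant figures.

V dC/dt = Q(C_in − C) − k V C.
dC/dt = (Q/V) C_in − (Q/V + k) C; effective rate a = Q/V + k = 0.021829 + 0.0166 = 0.038429 min⁻¹.
C_ss = Q C_in/(Q + kV) = 3.0901 g/L; C(t) = C_ss + (C₀ − C_ss) e^(−a t).
C(52.9) = 3.0901 + (1.4799)·e^(−0.038429·52.9) = 3.0901 + (1.4799)·0.13096 = 3.2839 g/L.

3.28 g/L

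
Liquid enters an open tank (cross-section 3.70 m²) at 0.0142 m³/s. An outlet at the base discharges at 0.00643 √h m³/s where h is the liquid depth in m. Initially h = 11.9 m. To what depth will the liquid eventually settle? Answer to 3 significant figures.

Level balance: A dh/dt = 0.0142 − 0.00643 √h. Setting dh/dt = 0:
Q_in = 0.00643 √h_ss ⇒ √h_ss = 0.0142/0.00643 = 2.2084.
h_ss = 2.2084² = 4.8770 m. (Since h₀ = 11.9 m > h_ss, the level will fall toward this value.)

4.88 m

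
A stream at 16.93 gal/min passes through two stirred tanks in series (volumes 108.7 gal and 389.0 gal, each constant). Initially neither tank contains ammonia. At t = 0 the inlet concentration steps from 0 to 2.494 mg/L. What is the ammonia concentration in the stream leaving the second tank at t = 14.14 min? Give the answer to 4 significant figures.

Each tank obeys Vᵢ dCᵢ/dt = Q(Cᵢ₋₁ − Cᵢ), so τᵢ = Vᵢ/Q.
τ₁ = 108.7/16.93 = 6.42056 min; τ₂ = 389.0/16.93 = 22.9770 min.
Tank 1: C₁ = C_in(1 − e^(−t/τ₁)). Tank 2 (τ₁ ≠ τ₂): C₂ = C_in[1 − (τ₁ e^(−t/τ₁) − τ₂ e^(−t/τ₂))/(τ₁ − τ₂)].
At t = 14.14: e^(−t/τ₁) = 0.110548, e^(−t/τ₂) = 0.540425.
C₂ = 2.494·[1 − (6.42056·0.110548 − 22.9770·0.540425)/(-16.5564)] = 2.494·0.292869 = 0.730415 mg/L.

0.7304 mg/L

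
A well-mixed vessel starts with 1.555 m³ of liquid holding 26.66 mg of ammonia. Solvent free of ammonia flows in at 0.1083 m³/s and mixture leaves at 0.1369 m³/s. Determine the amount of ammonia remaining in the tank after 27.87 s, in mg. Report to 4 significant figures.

0.8548 mg

Let m(t) be the amount of ammonia. Volume: V(t) = V₀ + (Q_in − Q_out) t = 1.555 − 0.0286000 t; V(27.87) = 0.757918 m³.
Species balance (pure solvent in): dm/dt = −Q_out · m/V(t).
Separate: dm/m = −Q_out dt/V(t) ⇒ ln(m/m₀) = −(Q_out/(Q_in−Q_out)) ln(V/V₀).
m = m₀ (V₀/V)^(Q_out/(Q_in−Q_out)) = 26.66 × (1.555/0.757918)^(-4.78671) = 0.854846 mg.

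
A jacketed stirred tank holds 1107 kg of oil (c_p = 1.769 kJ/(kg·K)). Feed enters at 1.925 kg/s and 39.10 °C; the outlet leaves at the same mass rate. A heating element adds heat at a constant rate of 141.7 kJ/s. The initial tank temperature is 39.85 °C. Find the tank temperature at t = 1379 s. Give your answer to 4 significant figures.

M c_p dT/dt = ṁ c_p (T_in − T) + Q̇.
τ = M/ṁ = 575.065 s; T_ss = T_in + Q̇/(ṁ c_p) = 39.10 + 141.7/(1.925·1.769) = 80.7113 °C.
Integrating: T(t) = T_ss + (T₀ − T_ss) e^(−t/τ).
T(1379) = 80.7113 + (-40.8613)·e^(−1379/575.065) = 80.7113 + (-40.8613)·0.0909005 = 76.9970 °C.

77.00 °C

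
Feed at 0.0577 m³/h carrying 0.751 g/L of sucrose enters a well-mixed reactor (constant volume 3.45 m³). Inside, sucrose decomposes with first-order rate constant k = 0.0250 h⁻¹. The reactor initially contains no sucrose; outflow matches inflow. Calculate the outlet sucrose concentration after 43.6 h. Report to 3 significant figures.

V dC/dt = Q(C_in − C) − k V C.
This is linear with rate a = Q/V + k = 0.041725 h⁻¹.
C_ss = Q C_in/(Q + kV) = 0.30103 g/L; C(t) = C_ss + (C₀ − C_ss) e^(−a t).
C(43.6) = 0.30103 + (-0.30103)·e^(−0.041725·43.6) = 0.30103 + (-0.30103)·0.16216 = 0.25221 g/L.

0.252 g/L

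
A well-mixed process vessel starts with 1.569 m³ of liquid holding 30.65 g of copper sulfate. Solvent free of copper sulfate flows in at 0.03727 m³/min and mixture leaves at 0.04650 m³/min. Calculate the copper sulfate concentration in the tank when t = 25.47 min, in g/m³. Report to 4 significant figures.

Let m(t) be the amount of copper sulfate. Volume: V(t) = V₀ + (Q_in − Q_out) t = 1.569 − 0.00923000 t; V(25.47) = 1.33391 m³.
No copper sulfate enters, so dm/dt = −Q_out · (m/V).
dm/m = −Q_out dt/(V₀ − 0.00923000 t); integrating gives ln(m/m₀) = −(Q_out/(Q_in−Q_out)) ln(V/V₀).
m = m₀ (V₀/V)^(Q_out/(Q_in−Q_out)) = 30.65 × (1.569/1.33391)^(-5.03792) = 13.5294 g.
C = m/V = 13.5294/1.33391 = 10.1426 g/m³.

10.14 g/m³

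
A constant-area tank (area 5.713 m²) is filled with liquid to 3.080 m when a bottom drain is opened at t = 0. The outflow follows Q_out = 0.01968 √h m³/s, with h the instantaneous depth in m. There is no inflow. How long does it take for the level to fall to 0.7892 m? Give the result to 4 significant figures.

503.2 s

Mass balance (ρ constant): A dh/dt = −0.01968 √h.
This is separable: 2 d(√h)/dt = −0.01968/A, so √h = √h₀ − (0.01968/(2A)) t.
t = 2A(√h₀ − √h)/0.01968 = 2·5.713·(√3.080 − √0.7892)/0.01968
  = 11.4260 × (1.75499 − 0.888369) / 0.01968 = 503.152 s.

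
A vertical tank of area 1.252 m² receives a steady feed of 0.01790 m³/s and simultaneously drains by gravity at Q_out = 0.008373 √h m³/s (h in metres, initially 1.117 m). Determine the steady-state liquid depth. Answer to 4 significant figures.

Level balance: A dh/dt = 0.01790 − 0.008373 √h. Setting dh/dt = 0:
Q_in = 0.008373 √h_ss ⇒ √h_ss = 0.01790/0.008373 = 2.13782.
h_ss = 2.13782² = 4.57029 m. (Since h₀ = 1.117 m < h_ss, the level will rise toward this value.)

4.570 m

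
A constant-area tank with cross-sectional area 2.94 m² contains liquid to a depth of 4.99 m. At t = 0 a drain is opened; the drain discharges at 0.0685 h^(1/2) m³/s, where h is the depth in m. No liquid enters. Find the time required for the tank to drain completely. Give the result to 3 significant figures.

A dh/dt = −Q_out = −0.0685 √h.
Separate and integrate: 2(√h − √h₀) = −(0.0685/A) t.
Tank is empty when √h = 0: t_empty = 2A√h₀/0.0685.
t_empty = 2·2.94·√4.99/0.0685 = 5.8800·2.2338/0.0685 = 191.75 s.

192 s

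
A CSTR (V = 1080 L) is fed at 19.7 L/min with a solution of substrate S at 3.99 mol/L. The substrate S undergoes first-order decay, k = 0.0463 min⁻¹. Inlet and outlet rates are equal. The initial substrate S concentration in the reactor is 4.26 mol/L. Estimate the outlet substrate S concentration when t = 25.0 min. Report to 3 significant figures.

Accumulation = in − out − consumed: V dC/dt = Q C_in − Q C − k V C.
dC/dt = (Q/V) C_in − (Q/V + k) C; effective rate a = Q/V + k = 0.018241 + 0.0463 = 0.064541 min⁻¹.
C_ss = Q C_in/(Q + kV) = 1.1277 mol/L; C(t) = C_ss + (C₀ − C_ss) e^(−a t).
C(25.0) = 1.1277 + (3.1323)·e^(−0.064541·25.0) = 1.1277 + (3.1323)·0.19919 = 1.7516 mol/L.

1.75 mol/L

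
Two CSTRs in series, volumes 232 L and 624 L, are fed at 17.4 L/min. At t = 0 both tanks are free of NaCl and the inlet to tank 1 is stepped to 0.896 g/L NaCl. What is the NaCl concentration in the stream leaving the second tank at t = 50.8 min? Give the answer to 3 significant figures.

Each tank obeys Vᵢ dCᵢ/dt = Q(Cᵢ₋₁ − Cᵢ), so τᵢ = Vᵢ/Q.
τ₁ = 232/17.4 = 13.333 min; τ₂ = 624/17.4 = 35.862 min.
Tank 1: C₁ = C_in(1 − e^(−t/τ₁)). Tank 2 (τ₁ ≠ τ₂): C₂ = C_in[1 − (τ₁ e^(−t/τ₁) − τ₂ e^(−t/τ₂))/(τ₁ − τ₂)].
At t = 50.8: e^(−t/τ₁) = 0.022148, e^(−t/τ₂) = 0.24255.
C₂ = 0.896·[1 − (13.333·0.022148 − 35.862·0.24255)/(-22.529)] = 0.896·0.62700 = 0.56180 g/L.

0.562 g/L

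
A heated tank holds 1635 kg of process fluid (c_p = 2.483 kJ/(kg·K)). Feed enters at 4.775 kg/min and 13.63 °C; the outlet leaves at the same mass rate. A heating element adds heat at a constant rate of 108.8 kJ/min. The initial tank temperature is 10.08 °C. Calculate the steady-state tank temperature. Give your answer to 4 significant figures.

M c_p dT/dt = ṁ c_p (T_in − T) + Q̇.
At steady state dT/dt = 0 ⇒ T_ss = T_in + Q̇/(ṁ c_p) = 13.63 + 108.8/(4.775·2.483) = 22.8065 °C.

22.81 °C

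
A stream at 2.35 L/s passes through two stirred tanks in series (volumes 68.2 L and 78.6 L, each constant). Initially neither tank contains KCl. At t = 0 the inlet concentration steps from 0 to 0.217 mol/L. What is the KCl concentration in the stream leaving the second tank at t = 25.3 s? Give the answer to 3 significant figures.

0.0424 mol/L

Each tank obeys Vᵢ dCᵢ/dt = Q(Cᵢ₋₁ − Cᵢ), so τᵢ = Vᵢ/Q.
τ₁ = 68.2/2.35 = 29.021 s; τ₂ = 78.6/2.35 = 33.447 s.
Solving the cascade with C₁(0)=C₂(0)=0 gives C₂(t) = C_in[1 − (τ₁ e^(−t/τ₁) − τ₂ e^(−t/τ₂))/(τ₁ − τ₂)].
At t = 25.3: e^(−t/τ₁) = 0.41821, e^(−t/τ₂) = 0.46934.
C₂ = 0.217·[1 − (29.021·0.41821 − 33.447·0.46934)/(-4.4255)] = 0.217·0.19535 = 0.042390 mol/L.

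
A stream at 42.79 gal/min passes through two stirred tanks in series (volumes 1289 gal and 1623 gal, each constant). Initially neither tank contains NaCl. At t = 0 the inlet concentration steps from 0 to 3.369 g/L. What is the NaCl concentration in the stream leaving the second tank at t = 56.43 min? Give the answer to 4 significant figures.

1.669 g/L

Time constants: τᵢ = Vᵢ/Q for each well-mixed tank.
τ₁ = 1289/42.79 = 30.1239 min; τ₂ = 1623/42.79 = 37.9294 min.
Solving the cascade with C₁(0)=C₂(0)=0 gives C₂(t) = C_in[1 − (τ₁ e^(−t/τ₁) − τ₂ e^(−t/τ₂))/(τ₁ − τ₂)].
At t = 56.43: e^(−t/τ₁) = 0.153621, e^(−t/τ₂) = 0.225877.
C₂ = 3.369·[1 − (30.1239·0.153621 − 37.9294·0.225877)/(-7.80556)] = 3.369·0.495266 = 1.66855 g/L.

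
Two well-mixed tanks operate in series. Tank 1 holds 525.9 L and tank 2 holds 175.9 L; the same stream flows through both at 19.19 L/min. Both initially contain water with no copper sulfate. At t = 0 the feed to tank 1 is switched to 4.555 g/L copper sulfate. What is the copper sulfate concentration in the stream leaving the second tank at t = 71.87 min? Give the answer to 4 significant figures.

Species balance on tank i: dCᵢ/dt = (Cᵢ₋₁ − Cᵢ)/τᵢ with τᵢ = Vᵢ/Q.
τ₁ = 525.9/19.19 = 27.4049 min; τ₂ = 175.9/19.19 = 9.16623 min.
Solving the cascade with C₁(0)=C₂(0)=0 gives C₂(t) = C_in[1 − (τ₁ e^(−t/τ₁) − τ₂ e^(−t/τ₂))/(τ₁ − τ₂)].
At t = 71.87: e^(−t/τ₁) = 0.0726193, e^(−t/τ₂) = 0.000393380.
C₂ = 4.555·[1 − (27.4049·0.0726193 − 9.16623·0.000393380)/(18.2387)] = 4.555·0.891082 = 4.05888 g/L.

4.059 g/L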